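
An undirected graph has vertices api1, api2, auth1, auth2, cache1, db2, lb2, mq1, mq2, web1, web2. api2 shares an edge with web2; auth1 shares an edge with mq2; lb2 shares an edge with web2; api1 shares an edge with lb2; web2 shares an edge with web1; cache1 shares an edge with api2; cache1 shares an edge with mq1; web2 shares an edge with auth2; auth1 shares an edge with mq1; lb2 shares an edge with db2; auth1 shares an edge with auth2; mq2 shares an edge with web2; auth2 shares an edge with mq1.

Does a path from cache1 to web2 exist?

Yes

Explore from cache1.
Distance 1: reach api2, mq1.
Distance 2: reach auth1, auth2, web2.
Found web2.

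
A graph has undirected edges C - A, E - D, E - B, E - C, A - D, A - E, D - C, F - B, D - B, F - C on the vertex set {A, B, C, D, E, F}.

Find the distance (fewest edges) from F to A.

Distance 0: F.
Distance 1: B, C.
Distance 2: A, D, E — contains A.

2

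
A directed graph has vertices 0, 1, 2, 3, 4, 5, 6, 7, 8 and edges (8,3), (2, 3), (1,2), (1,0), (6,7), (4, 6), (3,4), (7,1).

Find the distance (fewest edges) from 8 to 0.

Distance 0: 8.
Distance 1: 3.
Distance 2: 4.
Distance 3: 6.
Distance 4: 7.
Distance 5: 1.
Distance 6: 0, 2 — contains 0.

6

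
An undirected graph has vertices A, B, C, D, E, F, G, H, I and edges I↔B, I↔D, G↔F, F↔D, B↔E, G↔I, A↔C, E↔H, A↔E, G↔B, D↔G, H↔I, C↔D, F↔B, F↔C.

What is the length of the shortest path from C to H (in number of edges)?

Distance 0: C.
Distance 1: A, D, F.
Distance 2: B, E, G, I.
Distance 3: H — contains H.

3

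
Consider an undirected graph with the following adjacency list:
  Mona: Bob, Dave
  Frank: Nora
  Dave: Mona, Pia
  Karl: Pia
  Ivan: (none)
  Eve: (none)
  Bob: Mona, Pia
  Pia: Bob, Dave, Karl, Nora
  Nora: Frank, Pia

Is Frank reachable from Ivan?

Ivan has no edges, so nothing is reachable from it.

No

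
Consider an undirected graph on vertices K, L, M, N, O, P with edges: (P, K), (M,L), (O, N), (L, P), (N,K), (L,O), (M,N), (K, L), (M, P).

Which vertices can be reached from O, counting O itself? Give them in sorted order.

K, L, M, N, O, P

Start at O.
Its neighbours: L, N.
Then their neighbours: K, M, P.
Every vertex is now reached.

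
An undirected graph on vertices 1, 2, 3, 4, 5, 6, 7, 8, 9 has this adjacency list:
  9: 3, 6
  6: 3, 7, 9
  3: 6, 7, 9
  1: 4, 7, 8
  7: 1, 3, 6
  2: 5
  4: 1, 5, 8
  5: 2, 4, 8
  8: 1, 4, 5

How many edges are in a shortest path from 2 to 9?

6

Distance 0: 2.
Distance 1: 5.
Distance 2: 4, 8.
Distance 3: 1.
Distance 4: 7.
Distance 5: 3, 6.
Distance 6: 9 — contains 9.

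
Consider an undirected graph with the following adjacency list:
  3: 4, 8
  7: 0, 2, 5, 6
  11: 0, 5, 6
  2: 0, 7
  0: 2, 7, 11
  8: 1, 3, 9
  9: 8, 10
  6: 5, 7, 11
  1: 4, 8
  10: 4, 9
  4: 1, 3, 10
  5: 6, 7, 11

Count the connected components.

2

From 0: component {0, 2, 5, 6, 7, 11}.
From 1: component {1, 3, 4, 8, 9, 10}.
That's 2 components.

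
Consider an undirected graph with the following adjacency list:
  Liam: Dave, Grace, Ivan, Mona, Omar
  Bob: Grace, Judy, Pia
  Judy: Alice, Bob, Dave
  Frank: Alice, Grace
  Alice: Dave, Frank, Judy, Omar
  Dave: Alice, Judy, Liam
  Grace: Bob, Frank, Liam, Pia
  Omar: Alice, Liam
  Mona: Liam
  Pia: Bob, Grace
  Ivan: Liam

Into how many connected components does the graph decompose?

From Alice: component {Alice, Bob, Dave, Frank, Grace, Ivan, Judy, Liam, Mona, Omar, Pia}.
That's 1 component.

1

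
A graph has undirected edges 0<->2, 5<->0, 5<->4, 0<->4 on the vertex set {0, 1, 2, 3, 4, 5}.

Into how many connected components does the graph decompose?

From 0: component {0, 2, 4, 5}.
From 1: component {1}.
From 3: component {3}.
That's 3 components.

3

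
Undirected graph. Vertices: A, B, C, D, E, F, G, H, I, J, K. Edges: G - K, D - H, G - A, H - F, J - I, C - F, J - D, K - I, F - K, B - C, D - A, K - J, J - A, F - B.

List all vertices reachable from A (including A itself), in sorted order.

Start at A.
Its neighbours: D, G, J.
Then their neighbours: H, I, K.
Then next layer: F.
Then next layer: B, C.
Nothing further is reachable.

A, B, C, D, F, G, H, I, J, K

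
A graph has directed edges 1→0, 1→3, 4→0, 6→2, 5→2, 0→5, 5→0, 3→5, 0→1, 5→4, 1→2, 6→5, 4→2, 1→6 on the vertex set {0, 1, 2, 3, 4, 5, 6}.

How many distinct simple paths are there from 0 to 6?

1

0→1→6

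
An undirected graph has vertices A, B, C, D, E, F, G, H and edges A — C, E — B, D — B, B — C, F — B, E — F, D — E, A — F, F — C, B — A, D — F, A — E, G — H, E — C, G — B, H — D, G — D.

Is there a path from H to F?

Explore from H.
Distance 1: reach D, G.
Distance 2: reach B, E, F.
Found F.

Yes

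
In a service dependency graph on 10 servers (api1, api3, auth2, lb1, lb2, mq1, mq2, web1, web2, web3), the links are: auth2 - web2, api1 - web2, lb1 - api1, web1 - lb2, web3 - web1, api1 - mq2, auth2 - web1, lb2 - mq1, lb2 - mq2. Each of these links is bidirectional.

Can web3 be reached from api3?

No

api3 has no edges, so nothing is reachable from it.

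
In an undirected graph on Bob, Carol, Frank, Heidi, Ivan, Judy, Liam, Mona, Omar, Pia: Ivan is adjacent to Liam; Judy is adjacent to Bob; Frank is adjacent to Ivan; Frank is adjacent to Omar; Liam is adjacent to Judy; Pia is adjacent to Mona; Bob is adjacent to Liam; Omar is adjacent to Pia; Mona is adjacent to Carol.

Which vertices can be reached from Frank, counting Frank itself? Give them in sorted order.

Start at Frank.
Its neighbours: Ivan, Omar.
Then their neighbours: Liam, Pia.
Then next layer: Bob, Judy, Mona.
Then next layer: Carol.
Nothing further is reachable.

Bob, Carol, Frank, Ivan, Judy, Liam, Mona, Omar, Pia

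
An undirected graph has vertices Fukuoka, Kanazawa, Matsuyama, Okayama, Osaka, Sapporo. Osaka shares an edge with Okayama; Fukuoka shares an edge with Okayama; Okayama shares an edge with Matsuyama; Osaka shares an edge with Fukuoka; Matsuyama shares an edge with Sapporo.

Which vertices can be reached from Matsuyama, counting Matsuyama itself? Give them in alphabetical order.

Fukuoka, Matsuyama, Okayama, Osaka, Sapporo

Start at Matsuyama.
Its neighbours: Okayama, Sapporo.
Then their neighbours: Fukuoka, Osaka.
Nothing further is reachable.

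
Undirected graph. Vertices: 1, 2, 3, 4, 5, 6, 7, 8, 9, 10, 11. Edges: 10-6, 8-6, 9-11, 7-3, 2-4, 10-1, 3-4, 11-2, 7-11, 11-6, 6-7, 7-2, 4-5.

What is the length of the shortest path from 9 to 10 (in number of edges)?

3

Distance 0: 9.
Distance 1: 11.
Distance 2: 2, 6, 7.
Distance 3: 3, 4, 8, 10 — contains 10.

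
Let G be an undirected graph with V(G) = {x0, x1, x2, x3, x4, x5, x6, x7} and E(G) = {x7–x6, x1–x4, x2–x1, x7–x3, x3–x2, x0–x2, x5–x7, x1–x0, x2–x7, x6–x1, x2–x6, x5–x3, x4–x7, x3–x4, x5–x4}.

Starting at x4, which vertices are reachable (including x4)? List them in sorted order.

Start at x4.
Its neighbours: x1, x3, x5, x7.
Then their neighbours: x0, x2, x6.
Every vertex is now reached.

x0, x1, x2, x3, x4, x5, x6, x7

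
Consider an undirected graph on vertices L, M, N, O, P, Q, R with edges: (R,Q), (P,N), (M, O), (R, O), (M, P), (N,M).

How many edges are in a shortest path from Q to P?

Distance 0: Q.
Distance 1: R.
Distance 2: O.
Distance 3: M.
Distance 4: N, P — contains P.

4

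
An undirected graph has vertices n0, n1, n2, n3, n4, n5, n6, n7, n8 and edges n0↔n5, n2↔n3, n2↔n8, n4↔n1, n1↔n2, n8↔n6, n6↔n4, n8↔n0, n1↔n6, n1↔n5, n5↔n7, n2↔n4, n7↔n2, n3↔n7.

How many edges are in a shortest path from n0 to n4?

3

Distance 0: n0.
Distance 1: n5, n8.
Distance 2: n1, n2, n6, n7.
Distance 3: n3, n4 — contains n4.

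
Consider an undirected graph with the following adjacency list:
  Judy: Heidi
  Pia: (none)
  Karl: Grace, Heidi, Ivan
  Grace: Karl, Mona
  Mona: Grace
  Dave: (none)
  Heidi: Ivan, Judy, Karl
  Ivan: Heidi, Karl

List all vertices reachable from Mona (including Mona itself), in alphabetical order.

Grace, Heidi, Ivan, Judy, Karl, Mona

Start at Mona.
Its neighbours: Grace.
Then their neighbours: Karl.
Then next layer: Heidi, Ivan.
Then next layer: Judy.
Nothing further is reachable.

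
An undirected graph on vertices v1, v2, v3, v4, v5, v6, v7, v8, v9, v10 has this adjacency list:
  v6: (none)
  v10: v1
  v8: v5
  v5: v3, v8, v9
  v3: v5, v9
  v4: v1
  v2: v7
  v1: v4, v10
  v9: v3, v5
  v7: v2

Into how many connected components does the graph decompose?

4

From v1: component {v1, v4, v10}.
From v2: component {v2, v7}.
From v3: component {v3, v5, v8, v9}.
From v6: component {v6}.
That's 4 components.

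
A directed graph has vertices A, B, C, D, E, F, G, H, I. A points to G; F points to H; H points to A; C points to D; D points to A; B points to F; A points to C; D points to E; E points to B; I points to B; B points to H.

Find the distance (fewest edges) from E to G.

Distance 0: E.
Distance 1: B.
Distance 2: F, H.
Distance 3: A.
Distance 4: C, G — contains G.

4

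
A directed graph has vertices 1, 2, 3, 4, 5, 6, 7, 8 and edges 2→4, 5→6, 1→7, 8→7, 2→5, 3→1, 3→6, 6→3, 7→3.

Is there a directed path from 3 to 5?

No

Explore from 3.
Distance 1: reach 1, 6.
Distance 2: reach 7.
The search from 3 is exhausted; no directed path reaches 5.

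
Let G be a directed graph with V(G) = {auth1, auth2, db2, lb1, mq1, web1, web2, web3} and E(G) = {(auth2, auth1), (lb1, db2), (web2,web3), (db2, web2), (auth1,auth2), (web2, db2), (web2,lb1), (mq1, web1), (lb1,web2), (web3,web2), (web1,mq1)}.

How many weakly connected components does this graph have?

3

From auth1: component {auth1, auth2}.
From db2: component {db2, lb1, web2, web3}.
From mq1: component {mq1, web1}.
That's 3 components.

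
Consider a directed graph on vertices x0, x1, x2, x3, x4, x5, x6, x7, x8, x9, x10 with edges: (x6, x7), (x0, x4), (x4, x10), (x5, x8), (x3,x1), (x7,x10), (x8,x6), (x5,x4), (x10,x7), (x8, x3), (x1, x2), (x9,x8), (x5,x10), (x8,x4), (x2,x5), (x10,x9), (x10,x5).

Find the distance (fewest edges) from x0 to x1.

6

Distance 0: x0.
Distance 1: x4.
Distance 2: x10.
Distance 3: x5, x7, x9.
Distance 4: x8.
Distance 5: x3, x6.
Distance 6: x1 — contains x1.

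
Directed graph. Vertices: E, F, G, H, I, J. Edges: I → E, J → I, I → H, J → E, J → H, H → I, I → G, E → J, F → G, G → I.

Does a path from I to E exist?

Yes

Explore from I.
Distance 1: reach E, G, H.
Found E.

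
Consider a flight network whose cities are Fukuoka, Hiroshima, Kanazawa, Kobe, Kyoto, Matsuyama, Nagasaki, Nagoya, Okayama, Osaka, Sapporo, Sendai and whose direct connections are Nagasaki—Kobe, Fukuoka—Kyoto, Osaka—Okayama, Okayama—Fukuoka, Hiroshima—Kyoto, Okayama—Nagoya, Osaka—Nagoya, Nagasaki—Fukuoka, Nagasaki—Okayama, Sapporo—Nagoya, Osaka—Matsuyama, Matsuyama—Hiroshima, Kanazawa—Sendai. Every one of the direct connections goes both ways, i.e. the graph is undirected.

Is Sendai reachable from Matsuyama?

No

Explore from Matsuyama.
Distance 1: reach Hiroshima, Osaka.
Distance 2: reach Kyoto, Nagoya, Okayama.
Distance 3: reach Fukuoka, Nagasaki, Sapporo.
Distance 4: reach Kobe.
The search is exhausted without reaching Sendai; it lies in a different component.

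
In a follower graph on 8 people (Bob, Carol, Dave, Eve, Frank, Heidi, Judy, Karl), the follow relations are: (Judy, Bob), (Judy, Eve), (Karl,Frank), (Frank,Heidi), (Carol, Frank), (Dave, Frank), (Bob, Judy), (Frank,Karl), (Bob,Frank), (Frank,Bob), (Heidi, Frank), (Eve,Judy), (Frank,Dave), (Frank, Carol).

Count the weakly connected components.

1

From Bob: component {Bob, Carol, Dave, Eve, Frank, Heidi, Judy, Karl}.
That's 1 component.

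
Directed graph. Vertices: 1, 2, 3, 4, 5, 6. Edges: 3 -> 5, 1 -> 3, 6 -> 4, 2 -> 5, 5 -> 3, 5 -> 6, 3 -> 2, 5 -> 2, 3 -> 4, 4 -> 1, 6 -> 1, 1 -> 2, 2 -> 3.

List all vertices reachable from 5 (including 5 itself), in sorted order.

1, 2, 3, 4, 5, 6

Start at 5.
Its neighbours: 2, 3, 6.
Then their neighbours: 1, 4.
Every vertex is now reached.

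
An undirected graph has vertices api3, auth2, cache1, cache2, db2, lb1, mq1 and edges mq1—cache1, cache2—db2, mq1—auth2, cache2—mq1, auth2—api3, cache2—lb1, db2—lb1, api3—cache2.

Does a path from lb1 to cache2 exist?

Explore from lb1.
Distance 1: reach cache2, db2.
Found cache2.

Yes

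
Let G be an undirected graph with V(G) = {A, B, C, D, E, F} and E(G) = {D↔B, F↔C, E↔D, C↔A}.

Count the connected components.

2

From A: component {A, C, F}.
From B: component {B, D, E}.
That's 2 components.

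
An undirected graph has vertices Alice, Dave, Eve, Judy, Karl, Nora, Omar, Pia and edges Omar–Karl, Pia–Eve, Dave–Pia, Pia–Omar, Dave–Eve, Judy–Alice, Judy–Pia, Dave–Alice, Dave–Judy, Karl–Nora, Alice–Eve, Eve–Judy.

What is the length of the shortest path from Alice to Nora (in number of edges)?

Distance 0: Alice.
Distance 1: Dave, Eve, Judy.
Distance 2: Pia.
Distance 3: Omar.
Distance 4: Karl.
Distance 5: Nora — contains Nora.

5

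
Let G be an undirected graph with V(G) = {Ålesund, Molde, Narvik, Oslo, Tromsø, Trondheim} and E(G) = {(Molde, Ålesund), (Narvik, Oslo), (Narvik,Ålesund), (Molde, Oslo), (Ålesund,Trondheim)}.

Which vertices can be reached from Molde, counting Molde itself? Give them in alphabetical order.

Ålesund, Molde, Narvik, Oslo, Trondheim

Start at Molde.
Its neighbours: Ålesund, Oslo.
Then their neighbours: Narvik, Trondheim.
Nothing further is reachable.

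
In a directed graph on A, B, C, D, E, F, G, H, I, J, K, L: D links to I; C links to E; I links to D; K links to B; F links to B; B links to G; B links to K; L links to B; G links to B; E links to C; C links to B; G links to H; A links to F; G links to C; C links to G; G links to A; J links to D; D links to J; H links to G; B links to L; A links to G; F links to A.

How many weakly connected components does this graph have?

2

From A: component {A, B, C, E, F, G, H, K, L}.
From D: component {D, I, J}.
That's 2 components.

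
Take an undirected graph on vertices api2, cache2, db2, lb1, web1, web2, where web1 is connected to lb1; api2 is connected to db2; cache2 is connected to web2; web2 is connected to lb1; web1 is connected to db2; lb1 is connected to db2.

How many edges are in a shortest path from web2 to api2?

Distance 0: web2.
Distance 1: cache2, lb1.
Distance 2: db2, web1.
Distance 3: api2 — contains api2.

3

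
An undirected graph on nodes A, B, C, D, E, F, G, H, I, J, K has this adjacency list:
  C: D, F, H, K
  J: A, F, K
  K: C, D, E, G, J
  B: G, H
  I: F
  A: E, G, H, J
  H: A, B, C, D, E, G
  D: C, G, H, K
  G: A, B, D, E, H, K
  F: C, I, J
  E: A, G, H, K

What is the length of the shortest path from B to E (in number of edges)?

Distance 0: B.
Distance 1: G, H.
Distance 2: A, C, D, E, K — contains E.

2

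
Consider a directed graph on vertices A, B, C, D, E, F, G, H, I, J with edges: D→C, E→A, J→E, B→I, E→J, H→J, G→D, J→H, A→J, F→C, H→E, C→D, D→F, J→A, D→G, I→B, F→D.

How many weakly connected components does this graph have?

3

From A: component {A, E, H, J}.
From B: component {B, I}.
From C: component {C, D, F, G}.
That's 3 components.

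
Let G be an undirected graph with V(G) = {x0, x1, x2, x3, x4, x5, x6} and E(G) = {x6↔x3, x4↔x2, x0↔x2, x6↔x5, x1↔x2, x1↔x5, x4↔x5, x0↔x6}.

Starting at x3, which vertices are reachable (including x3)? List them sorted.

x0, x1, x2, x3, x4, x5, x6

Start at x3.
Its neighbours: x6.
Then their neighbours: x0, x5.
Then next layer: x1, x2, x4.
Every vertex is now reached.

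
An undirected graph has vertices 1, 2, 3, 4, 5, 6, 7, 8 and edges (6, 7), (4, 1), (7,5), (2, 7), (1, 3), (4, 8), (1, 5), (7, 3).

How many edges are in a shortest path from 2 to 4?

Distance 0: 2.
Distance 1: 7.
Distance 2: 3, 5, 6.
Distance 3: 1.
Distance 4: 4 — contains 4.

4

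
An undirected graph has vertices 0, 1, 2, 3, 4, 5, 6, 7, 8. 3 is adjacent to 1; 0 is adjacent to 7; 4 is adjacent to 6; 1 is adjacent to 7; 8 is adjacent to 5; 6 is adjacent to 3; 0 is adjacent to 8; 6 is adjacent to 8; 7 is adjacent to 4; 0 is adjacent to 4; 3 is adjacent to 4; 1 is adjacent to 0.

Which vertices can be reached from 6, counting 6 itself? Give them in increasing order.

0, 1, 3, 4, 5, 6, 7, 8

Start at 6.
Its neighbours: 3, 4, 8.
Then their neighbours: 0, 1, 5, 7.
Nothing further is reachable.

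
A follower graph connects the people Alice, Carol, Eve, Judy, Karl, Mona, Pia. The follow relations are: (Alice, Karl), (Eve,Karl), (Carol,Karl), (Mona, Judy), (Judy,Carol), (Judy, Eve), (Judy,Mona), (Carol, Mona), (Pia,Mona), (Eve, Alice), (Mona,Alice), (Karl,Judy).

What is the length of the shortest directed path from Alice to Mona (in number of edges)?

Distance 0: Alice.
Distance 1: Karl.
Distance 2: Judy.
Distance 3: Carol, Eve, Mona — contains Mona.

3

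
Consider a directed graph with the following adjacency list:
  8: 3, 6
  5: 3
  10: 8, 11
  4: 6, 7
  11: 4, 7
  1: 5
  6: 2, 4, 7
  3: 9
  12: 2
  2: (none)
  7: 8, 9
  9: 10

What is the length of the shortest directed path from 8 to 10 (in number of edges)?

Distance 0: 8.
Distance 1: 3, 6.
Distance 2: 2, 4, 7, 9.
Distance 3: 10 — contains 10.

3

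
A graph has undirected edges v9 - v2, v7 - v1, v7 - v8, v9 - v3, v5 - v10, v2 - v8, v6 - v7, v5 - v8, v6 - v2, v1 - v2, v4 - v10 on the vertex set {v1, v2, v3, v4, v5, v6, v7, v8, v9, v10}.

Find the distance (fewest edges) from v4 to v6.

Distance 0: v4.
Distance 1: v10.
Distance 2: v5.
Distance 3: v8.
Distance 4: v2, v7.
Distance 5: v1, v6, v9 — contains v6.

5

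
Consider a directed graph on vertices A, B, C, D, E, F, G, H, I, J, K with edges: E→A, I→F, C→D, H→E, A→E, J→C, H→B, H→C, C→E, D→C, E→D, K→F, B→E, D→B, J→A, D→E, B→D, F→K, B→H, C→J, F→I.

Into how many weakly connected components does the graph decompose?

From A: component {A, B, C, D, E, H, J}.
From F: component {F, I, K}.
From G: component {G}.
That's 3 components.

3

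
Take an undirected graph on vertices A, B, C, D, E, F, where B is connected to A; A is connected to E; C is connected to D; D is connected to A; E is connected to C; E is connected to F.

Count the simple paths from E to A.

2

E–A
E–C–D–A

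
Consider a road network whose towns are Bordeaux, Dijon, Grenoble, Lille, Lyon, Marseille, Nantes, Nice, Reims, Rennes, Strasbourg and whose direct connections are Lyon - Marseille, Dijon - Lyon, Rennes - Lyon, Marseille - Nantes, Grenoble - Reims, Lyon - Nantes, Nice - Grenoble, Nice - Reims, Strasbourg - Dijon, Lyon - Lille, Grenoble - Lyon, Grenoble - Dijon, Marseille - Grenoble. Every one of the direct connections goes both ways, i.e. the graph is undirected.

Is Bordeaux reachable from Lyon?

Explore from Lyon.
Distance 1: reach Dijon, Grenoble, Lille, Marseille, Nantes, Rennes.
Distance 2: reach Nice, Reims, Strasbourg.
The search is exhausted without reaching Bordeaux; it lies in a different component.

No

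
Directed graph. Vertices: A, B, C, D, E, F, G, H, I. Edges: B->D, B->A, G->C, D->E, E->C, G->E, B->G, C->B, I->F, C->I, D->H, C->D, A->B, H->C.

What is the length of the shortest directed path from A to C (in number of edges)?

3

Distance 0: A.
Distance 1: B.
Distance 2: D, G.
Distance 3: C, E, H — contains C.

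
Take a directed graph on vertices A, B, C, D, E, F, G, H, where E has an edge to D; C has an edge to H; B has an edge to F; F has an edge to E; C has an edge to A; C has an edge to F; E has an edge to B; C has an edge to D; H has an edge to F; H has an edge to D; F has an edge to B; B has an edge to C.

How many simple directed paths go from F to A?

2

F→B→C→A
F→E→B→C→A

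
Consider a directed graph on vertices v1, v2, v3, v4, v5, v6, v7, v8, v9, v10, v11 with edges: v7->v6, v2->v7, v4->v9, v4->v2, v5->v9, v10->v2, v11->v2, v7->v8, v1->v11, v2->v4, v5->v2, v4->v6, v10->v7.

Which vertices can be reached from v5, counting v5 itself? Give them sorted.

v2, v4, v5, v6, v7, v8, v9

Start at v5.
Its neighbours: v2, v9.
Then their neighbours: v4, v7.
Then next layer: v6, v8.
Nothing further is reachable.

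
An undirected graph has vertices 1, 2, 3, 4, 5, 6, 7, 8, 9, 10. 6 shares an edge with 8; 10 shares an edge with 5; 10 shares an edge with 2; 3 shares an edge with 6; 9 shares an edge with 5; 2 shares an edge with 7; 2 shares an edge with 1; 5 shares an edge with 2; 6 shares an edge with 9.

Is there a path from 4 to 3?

No

4 has no edges, so nothing is reachable from it.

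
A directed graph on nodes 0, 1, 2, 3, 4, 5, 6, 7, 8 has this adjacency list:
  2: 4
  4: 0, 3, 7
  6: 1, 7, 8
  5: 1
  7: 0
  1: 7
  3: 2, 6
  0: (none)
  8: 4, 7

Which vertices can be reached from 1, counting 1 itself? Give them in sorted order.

Start at 1.
Its neighbours: 7.
Then their neighbours: 0.
Nothing further is reachable.

0, 1, 7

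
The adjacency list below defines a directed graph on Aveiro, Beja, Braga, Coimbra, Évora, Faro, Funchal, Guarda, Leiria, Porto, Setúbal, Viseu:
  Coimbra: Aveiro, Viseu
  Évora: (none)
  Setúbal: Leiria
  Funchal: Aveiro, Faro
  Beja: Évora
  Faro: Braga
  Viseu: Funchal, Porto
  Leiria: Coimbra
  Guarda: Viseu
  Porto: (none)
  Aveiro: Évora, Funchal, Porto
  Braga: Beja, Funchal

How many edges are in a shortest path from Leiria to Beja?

6

Distance 0: Leiria.
Distance 1: Coimbra.
Distance 2: Aveiro, Viseu.
Distance 3: Évora, Funchal, Porto.
Distance 4: Faro.
Distance 5: Braga.
Distance 6: Beja — contains Beja.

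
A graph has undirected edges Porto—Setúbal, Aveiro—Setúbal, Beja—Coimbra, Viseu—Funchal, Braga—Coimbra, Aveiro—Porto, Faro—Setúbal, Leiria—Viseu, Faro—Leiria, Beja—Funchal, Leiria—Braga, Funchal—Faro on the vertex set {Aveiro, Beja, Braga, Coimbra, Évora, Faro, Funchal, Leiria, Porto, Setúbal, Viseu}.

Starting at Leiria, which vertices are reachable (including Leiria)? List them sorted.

Start at Leiria.
Its neighbours: Braga, Faro, Viseu.
Then their neighbours: Coimbra, Funchal, Setúbal.
Then next layer: Aveiro, Beja, Porto.
Nothing further is reachable.

Aveiro, Beja, Braga, Coimbra, Faro, Funchal, Leiria, Porto, Setúbal, Viseu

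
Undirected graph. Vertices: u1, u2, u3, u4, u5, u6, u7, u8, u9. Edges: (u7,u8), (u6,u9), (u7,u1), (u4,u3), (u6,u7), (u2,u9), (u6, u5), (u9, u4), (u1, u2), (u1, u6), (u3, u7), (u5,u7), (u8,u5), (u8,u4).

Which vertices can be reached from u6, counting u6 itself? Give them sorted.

Start at u6.
Its neighbours: u1, u5, u7, u9.
Then their neighbours: u2, u3, u4, u8.
Every vertex is now reached.

u1, u2, u3, u4, u5, u6, u7, u8, u9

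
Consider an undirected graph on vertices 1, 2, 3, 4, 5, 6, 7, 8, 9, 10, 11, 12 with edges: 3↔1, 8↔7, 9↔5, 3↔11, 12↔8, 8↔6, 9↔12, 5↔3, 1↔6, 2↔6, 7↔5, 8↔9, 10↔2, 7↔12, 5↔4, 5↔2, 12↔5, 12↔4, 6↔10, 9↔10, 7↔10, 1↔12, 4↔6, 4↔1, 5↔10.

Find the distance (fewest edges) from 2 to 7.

Distance 0: 2.
Distance 1: 5, 6, 10.
Distance 2: 1, 3, 4, 7, 8, 9, 12 — contains 7.

2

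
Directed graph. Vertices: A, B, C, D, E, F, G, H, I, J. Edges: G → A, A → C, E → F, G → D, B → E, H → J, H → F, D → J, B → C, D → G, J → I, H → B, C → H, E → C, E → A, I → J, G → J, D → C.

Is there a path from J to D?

No

Explore from J.
Distance 1: reach I.
The search from J is exhausted; no directed path reaches D.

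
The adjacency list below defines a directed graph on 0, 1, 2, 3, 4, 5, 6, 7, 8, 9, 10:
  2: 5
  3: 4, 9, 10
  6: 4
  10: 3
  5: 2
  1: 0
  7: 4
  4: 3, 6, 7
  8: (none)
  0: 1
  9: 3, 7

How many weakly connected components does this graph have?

From 0: component {0, 1}.
From 2: component {2, 5}.
From 3: component {3, 4, 6, 7, 9, 10}.
From 8: component {8}.
That's 4 components.

4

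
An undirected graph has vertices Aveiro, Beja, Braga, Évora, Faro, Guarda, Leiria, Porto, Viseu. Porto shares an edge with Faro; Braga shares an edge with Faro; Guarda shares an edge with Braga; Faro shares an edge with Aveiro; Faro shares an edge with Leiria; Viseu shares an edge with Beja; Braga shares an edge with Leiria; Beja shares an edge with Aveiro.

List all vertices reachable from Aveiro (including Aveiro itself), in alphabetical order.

Aveiro, Beja, Braga, Faro, Guarda, Leiria, Porto, Viseu

Start at Aveiro.
Its neighbours: Beja, Faro.
Then their neighbours: Braga, Leiria, Porto, Viseu.
Then next layer: Guarda.
Nothing further is reachable.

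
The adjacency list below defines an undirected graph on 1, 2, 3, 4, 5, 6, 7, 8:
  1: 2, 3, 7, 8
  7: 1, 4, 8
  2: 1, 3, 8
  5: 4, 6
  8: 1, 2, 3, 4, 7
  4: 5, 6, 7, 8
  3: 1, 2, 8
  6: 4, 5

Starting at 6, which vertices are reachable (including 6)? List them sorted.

Start at 6.
Its neighbours: 4, 5.
Then their neighbours: 7, 8.
Then next layer: 1, 2, 3.
Every vertex is now reached.

1, 2, 3, 4, 5, 6, 7, 8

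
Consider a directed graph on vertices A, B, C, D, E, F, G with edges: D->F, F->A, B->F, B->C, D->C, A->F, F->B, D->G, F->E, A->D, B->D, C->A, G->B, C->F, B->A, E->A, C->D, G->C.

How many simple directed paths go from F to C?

F→A→D→C
F→A→D→G→B→C
F→A→D→G→C
F→B→A→D→C
F→B→A→D→G→C
F→B→C
F→B→D→C
F→B→D→G→C
F→E→A→D→C
F→E→A→D→G→B→C
F→E→A→D→G→C

11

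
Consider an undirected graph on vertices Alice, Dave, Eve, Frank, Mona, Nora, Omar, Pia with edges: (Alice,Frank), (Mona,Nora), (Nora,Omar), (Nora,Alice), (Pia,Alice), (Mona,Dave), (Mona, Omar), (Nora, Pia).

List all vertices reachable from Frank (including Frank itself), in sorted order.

Alice, Dave, Frank, Mona, Nora, Omar, Pia

Start at Frank.
Its neighbours: Alice.
Then their neighbours: Nora, Pia.
Then next layer: Mona, Omar.
Then next layer: Dave.
Nothing further is reachable.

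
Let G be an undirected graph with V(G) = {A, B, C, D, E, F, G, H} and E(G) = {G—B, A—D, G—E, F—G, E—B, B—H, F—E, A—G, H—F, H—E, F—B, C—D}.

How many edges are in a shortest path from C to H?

5

Distance 0: C.
Distance 1: D.
Distance 2: A.
Distance 3: G.
Distance 4: B, E, F.
Distance 5: H — contains H.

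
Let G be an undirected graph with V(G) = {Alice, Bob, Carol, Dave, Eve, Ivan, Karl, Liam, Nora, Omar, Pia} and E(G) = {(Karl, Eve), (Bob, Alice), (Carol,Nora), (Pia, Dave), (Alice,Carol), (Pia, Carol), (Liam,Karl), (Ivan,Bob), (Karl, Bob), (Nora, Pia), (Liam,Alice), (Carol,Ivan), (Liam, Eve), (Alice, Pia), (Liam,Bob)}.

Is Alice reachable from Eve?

Yes

Explore from Eve.
Distance 1: reach Karl, Liam.
Distance 2: reach Alice, Bob.
Found Alice.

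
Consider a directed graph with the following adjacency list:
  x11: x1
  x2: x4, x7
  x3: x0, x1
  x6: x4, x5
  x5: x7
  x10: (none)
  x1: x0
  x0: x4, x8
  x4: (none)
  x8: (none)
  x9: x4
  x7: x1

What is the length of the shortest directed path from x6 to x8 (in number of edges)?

5

Distance 0: x6.
Distance 1: x4, x5.
Distance 2: x7.
Distance 3: x1.
Distance 4: x0.
Distance 5: x8 — contains x8.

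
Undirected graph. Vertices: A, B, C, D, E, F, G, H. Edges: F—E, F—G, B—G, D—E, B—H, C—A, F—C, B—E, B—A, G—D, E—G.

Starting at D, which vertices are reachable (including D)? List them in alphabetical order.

A, B, C, D, E, F, G, H

Start at D.
Its neighbours: E, G.
Then their neighbours: B, F.
Then next layer: A, C, H.
Every vertex is now reached.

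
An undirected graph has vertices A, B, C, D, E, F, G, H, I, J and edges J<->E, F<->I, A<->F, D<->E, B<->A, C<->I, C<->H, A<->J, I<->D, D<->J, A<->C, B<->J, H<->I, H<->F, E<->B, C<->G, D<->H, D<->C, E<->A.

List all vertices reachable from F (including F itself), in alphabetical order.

A, B, C, D, E, F, G, H, I, J

Start at F.
Its neighbours: A, H, I.
Then their neighbours: B, C, D, E, J.
Then next layer: G.
Every vertex is now reached.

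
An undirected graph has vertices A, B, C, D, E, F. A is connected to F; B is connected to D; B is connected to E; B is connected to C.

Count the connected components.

From A: component {A, F}.
From B: component {B, C, D, E}.
That's 2 components.

2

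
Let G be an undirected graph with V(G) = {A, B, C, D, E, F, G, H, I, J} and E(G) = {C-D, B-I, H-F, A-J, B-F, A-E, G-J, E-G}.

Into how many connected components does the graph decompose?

From A: component {A, E, G, J}.
From B: component {B, F, H, I}.
From C: component {C, D}.
That's 3 components.

3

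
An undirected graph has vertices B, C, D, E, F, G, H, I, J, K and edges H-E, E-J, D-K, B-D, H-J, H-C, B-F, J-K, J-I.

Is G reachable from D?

No

Explore from D.
Distance 1: reach B, K.
Distance 2: reach F, J.
Distance 3: reach E, H, I.
Distance 4: reach C.
The search is exhausted without reaching G; it lies in a different component.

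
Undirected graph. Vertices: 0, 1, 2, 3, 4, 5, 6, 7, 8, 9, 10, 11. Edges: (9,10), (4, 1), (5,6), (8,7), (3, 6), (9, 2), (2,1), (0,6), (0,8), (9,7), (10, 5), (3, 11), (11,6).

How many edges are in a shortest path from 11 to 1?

6

Distance 0: 11.
Distance 1: 3, 6.
Distance 2: 0, 5.
Distance 3: 8, 10.
Distance 4: 7, 9.
Distance 5: 2.
Distance 6: 1 — contains 1.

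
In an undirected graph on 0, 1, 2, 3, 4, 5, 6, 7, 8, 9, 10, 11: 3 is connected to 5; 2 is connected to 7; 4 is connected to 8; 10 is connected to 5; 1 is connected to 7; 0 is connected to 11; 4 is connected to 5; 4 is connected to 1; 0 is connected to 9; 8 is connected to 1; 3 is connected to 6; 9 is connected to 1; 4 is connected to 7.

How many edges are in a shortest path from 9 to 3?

4

Distance 0: 9.
Distance 1: 0, 1.
Distance 2: 4, 7, 8, 11.
Distance 3: 2, 5.
Distance 4: 3, 10 — contains 3.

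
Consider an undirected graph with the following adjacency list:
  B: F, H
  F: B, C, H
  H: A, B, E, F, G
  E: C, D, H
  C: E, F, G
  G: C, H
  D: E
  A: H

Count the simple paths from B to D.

7

B–F–C–E–D
B–F–C–G–H–E–D
B–F–H–E–D
B–F–H–G–C–E–D
B–H–E–D
B–H–F–C–E–D
B–H–G–C–E–D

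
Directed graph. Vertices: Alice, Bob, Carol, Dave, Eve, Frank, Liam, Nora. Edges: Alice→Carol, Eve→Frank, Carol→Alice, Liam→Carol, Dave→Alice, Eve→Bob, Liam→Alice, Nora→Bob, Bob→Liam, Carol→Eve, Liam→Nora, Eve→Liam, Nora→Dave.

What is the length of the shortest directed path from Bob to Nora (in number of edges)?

Distance 0: Bob.
Distance 1: Liam.
Distance 2: Alice, Carol, Nora — contains Nora.

2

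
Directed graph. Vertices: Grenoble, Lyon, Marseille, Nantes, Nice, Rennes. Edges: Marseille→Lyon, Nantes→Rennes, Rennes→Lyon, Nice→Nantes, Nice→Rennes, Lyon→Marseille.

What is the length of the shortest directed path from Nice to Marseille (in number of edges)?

Distance 0: Nice.
Distance 1: Nantes, Rennes.
Distance 2: Lyon.
Distance 3: Marseille — contains Marseille.

3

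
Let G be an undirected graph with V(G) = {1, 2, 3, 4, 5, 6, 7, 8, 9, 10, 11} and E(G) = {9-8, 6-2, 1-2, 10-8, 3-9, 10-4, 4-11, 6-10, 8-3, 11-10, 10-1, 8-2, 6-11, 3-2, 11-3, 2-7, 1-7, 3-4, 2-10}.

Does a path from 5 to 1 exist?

No

5 has no edges, so nothing is reachable from it.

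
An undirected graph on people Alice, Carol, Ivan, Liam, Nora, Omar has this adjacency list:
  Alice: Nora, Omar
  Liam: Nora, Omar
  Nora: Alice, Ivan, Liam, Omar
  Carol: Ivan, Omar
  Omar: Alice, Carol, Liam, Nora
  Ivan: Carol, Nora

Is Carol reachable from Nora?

Yes

Explore from Nora.
Distance 1: reach Alice, Ivan, Liam, Omar.
Distance 2: reach Carol.
Found Carol.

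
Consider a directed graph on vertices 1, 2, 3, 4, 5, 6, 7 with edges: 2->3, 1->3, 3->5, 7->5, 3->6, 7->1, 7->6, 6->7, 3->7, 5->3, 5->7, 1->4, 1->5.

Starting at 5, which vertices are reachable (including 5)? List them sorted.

Start at 5.
Its neighbours: 3, 7.
Then their neighbours: 1, 6.
Then next layer: 4.
Nothing further is reachable.

1, 3, 4, 5, 6, 7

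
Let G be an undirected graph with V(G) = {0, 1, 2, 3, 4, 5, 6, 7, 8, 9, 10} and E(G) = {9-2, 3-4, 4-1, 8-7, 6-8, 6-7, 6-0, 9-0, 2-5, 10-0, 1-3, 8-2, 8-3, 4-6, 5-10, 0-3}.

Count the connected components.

1

From 0: component {0, 1, 2, 3, 4, 5, 6, 7, 8, 9, 10}.
That's 1 component.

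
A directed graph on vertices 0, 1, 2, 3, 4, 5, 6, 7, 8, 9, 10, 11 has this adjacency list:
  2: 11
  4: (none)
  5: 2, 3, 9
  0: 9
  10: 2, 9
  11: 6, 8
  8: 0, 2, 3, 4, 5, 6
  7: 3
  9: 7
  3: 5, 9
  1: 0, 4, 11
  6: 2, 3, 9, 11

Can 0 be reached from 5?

Explore from 5.
Distance 1: reach 2, 3, 9.
Distance 2: reach 7, 11.
Distance 3: reach 6, 8.
Distance 4: reach 0, 4.
Found 0.

Yes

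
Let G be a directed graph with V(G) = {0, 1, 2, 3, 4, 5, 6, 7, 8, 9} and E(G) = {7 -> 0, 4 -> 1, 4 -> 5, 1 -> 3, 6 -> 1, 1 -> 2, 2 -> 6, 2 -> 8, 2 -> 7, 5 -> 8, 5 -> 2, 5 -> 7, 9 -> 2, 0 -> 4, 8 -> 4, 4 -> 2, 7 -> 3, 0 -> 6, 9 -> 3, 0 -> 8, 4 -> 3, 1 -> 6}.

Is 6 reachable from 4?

Explore from 4.
Distance 1: reach 1, 2, 3, 5.
Distance 2: reach 6, 7, 8.
Found 6.

Yes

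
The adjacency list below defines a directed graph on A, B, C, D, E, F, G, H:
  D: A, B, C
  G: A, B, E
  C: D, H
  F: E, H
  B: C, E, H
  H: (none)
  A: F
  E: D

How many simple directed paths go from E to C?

2

E→D→B→C
E→D→C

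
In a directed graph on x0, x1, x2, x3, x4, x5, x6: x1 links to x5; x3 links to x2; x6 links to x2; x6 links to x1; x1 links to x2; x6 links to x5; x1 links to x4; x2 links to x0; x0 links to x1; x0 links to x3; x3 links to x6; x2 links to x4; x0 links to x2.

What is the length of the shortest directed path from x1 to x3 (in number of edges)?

3

Distance 0: x1.
Distance 1: x2, x4, x5.
Distance 2: x0.
Distance 3: x3 — contains x3.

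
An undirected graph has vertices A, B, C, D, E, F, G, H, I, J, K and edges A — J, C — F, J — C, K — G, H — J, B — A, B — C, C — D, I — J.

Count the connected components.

From A: component {A, B, C, D, F, H, I, J}.
From E: component {E}.
From G: component {G, K}.
That's 3 components.

3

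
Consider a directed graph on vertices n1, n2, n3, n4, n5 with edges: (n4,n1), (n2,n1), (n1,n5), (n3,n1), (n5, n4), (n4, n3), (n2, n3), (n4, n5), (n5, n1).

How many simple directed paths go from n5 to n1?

3

n5→n1
n5→n4→n1
n5→n4→n3→n1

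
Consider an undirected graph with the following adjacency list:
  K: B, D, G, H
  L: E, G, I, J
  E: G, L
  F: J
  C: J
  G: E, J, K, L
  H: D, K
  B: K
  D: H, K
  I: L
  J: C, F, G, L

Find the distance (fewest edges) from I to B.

Distance 0: I.
Distance 1: L.
Distance 2: E, G, J.
Distance 3: C, F, K.
Distance 4: B, D, H — contains B.

4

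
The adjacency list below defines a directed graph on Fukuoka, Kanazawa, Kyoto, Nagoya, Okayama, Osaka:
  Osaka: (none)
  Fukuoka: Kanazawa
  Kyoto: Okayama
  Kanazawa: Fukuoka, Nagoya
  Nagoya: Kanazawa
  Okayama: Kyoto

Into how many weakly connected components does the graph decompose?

From Fukuoka: component {Fukuoka, Kanazawa, Nagoya}.
From Kyoto: component {Kyoto, Okayama}.
From Osaka: component {Osaka}.
That's 3 components.

3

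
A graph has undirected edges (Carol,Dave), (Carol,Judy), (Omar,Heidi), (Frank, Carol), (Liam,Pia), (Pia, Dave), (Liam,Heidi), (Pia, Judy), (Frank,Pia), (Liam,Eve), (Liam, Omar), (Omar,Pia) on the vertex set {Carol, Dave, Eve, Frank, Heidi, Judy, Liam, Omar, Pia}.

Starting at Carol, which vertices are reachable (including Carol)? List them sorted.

Start at Carol.
Its neighbours: Dave, Frank, Judy.
Then their neighbours: Pia.
Then next layer: Liam, Omar.
Then next layer: Eve, Heidi.
Every vertex is now reached.

Carol, Dave, Eve, Frank, Heidi, Judy, Liam, Omar, Pia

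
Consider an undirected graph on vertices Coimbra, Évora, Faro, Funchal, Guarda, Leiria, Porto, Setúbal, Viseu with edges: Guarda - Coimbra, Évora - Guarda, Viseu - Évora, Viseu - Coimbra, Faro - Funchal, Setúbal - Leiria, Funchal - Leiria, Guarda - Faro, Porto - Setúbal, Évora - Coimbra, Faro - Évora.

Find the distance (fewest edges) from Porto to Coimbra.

Distance 0: Porto.
Distance 1: Setúbal.
Distance 2: Leiria.
Distance 3: Funchal.
Distance 4: Faro.
Distance 5: Évora, Guarda.
Distance 6: Coimbra, Viseu — contains Coimbra.

6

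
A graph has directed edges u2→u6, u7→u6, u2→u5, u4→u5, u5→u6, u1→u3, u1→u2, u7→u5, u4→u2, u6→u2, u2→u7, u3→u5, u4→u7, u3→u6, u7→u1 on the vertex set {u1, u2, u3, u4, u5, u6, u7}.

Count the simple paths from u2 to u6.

u2→u5→u6
u2→u6
u2→u7→u1→u3→u5→u6
u2→u7→u1→u3→u6
u2→u7→u5→u6
u2→u7→u6

6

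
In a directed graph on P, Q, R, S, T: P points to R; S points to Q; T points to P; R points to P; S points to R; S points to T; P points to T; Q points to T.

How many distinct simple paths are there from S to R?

3

S→Q→T→P→R
S→R
S→T→P→R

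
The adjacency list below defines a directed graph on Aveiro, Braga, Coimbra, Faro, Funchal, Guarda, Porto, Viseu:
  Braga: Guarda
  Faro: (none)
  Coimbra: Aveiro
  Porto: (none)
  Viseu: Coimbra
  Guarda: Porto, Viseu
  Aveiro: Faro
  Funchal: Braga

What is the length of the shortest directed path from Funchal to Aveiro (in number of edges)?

Distance 0: Funchal.
Distance 1: Braga.
Distance 2: Guarda.
Distance 3: Porto, Viseu.
Distance 4: Coimbra.
Distance 5: Aveiro — contains Aveiro.

5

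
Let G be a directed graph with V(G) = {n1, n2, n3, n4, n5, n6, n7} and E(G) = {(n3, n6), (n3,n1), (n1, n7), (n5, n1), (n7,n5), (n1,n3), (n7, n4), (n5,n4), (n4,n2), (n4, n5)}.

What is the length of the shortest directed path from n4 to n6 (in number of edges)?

4

Distance 0: n4.
Distance 1: n2, n5.
Distance 2: n1.
Distance 3: n3, n7.
Distance 4: n6 — contains n6.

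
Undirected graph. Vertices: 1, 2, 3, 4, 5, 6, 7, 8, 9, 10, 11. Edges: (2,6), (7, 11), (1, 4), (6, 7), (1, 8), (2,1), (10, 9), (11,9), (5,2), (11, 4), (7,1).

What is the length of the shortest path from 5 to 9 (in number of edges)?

5

Distance 0: 5.
Distance 1: 2.
Distance 2: 1, 6.
Distance 3: 4, 7, 8.
Distance 4: 11.
Distance 5: 9 — contains 9.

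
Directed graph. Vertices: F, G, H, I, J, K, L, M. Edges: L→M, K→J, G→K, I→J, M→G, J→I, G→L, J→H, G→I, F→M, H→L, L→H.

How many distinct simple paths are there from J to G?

J→H→L→M→G

1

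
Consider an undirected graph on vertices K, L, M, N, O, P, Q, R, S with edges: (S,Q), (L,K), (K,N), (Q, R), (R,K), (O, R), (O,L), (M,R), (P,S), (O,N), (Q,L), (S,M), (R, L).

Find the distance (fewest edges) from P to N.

5

Distance 0: P.
Distance 1: S.
Distance 2: M, Q.
Distance 3: L, R.
Distance 4: K, O.
Distance 5: N — contains N.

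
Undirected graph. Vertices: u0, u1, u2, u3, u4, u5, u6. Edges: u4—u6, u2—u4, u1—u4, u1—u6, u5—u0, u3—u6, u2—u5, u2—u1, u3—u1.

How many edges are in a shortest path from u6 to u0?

Distance 0: u6.
Distance 1: u1, u3, u4.
Distance 2: u2.
Distance 3: u5.
Distance 4: u0 — contains u0.

4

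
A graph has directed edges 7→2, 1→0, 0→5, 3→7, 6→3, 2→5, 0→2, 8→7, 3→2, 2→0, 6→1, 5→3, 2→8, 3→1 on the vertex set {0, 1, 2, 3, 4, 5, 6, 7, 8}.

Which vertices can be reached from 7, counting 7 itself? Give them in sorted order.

Start at 7.
Its neighbours: 2.
Then their neighbours: 0, 5, 8.
Then next layer: 3.
Then next layer: 1.
Nothing further is reachable.

0, 1, 2, 3, 5, 7, 8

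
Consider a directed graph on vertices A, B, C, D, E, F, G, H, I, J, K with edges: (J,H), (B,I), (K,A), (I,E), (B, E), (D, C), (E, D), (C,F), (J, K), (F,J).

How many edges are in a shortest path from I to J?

5

Distance 0: I.
Distance 1: E.
Distance 2: D.
Distance 3: C.
Distance 4: F.
Distance 5: J — contains J.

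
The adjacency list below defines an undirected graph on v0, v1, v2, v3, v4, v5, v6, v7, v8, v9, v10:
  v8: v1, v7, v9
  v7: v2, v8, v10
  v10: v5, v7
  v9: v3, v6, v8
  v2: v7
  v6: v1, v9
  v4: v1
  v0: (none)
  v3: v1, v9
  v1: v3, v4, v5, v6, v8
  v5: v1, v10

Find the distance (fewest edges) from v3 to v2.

Distance 0: v3.
Distance 1: v1, v9.
Distance 2: v4, v5, v6, v8.
Distance 3: v7, v10.
Distance 4: v2 — contains v2.

4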